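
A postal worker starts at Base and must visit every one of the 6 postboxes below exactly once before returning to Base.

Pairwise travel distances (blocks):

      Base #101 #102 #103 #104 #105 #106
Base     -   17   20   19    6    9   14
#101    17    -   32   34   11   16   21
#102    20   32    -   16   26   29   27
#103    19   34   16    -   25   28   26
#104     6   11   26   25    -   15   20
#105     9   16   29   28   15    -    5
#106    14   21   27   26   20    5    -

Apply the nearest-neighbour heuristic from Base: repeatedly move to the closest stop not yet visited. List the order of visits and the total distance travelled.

100 blocks along Base → #104 → #101 → #105 → #106 → #103 → #102 → Base.

Base → [#104:6 / #105:9 / #106:14 / #101:17 / #103:19 / #102:20] → #104 (6)
#104 → [#101:11 / #105:15 / #106:20 / #103:25 / #102:26] → #101 (11)
#101 → [#105:16 / #106:21 / #102:32 / #103:34] → #105 (16)
#105 → [#106:5 / #103:28 / #102:29] → #106 (5)
#106 → [#103:26 / #102:27] → #103 (26)
#103 → [#102:16] → #102 (16)
Return #102→Base: 20.
Total = 6 + 11 + 16 + 5 + 26 + 16 + 20 = 100.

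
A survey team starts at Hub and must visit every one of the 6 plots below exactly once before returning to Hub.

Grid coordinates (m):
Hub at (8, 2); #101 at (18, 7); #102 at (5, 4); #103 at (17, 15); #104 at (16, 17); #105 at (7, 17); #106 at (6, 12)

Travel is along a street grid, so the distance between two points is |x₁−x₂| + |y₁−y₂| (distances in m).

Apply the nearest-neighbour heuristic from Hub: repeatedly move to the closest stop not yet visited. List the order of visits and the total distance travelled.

56 m along Hub → #102 → #106 → #105 → #104 → #103 → #101 → Hub.

Hub → [#102:5 / #106:12 / #101:15 / #105:16 / #103:22 / #104:23] → #102 (5)
#102 → [#106:9 / #105:15 / #101:16 / #103:23 / #104:24] → #106 (9)
#106 → [#105:6 / #103:14 / #104:15 / #101:17] → #105 (6)
#105 → [#104:9 / #103:12 / #101:21] → #104 (9)
#104 → [#103:3 / #101:12] → #103 (3)
#103 → [#101:9] → #101 (9)
Return #101→Hub: 15.
Total = 5 + 9 + 6 + 9 + 3 + 9 + 15 = 56.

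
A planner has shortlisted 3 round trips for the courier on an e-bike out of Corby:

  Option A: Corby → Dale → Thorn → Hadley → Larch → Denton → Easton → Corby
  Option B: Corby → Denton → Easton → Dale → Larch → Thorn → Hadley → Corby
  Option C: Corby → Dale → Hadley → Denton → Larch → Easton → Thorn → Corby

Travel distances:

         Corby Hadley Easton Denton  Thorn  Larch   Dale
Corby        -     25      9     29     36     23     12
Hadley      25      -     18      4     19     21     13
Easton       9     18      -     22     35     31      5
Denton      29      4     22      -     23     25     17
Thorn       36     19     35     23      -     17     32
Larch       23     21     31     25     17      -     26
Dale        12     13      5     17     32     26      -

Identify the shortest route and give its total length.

Option A: 12 + 32 + 19 + 21 + 25 + 22 + 9 = 140
Option B: 29 + 22 + 5 + 26 + 17 + 19 + 25 = 143
Option C: 12 + 13 + 4 + 25 + 31 + 35 + 36 = 156

140 — Option A is the shortest.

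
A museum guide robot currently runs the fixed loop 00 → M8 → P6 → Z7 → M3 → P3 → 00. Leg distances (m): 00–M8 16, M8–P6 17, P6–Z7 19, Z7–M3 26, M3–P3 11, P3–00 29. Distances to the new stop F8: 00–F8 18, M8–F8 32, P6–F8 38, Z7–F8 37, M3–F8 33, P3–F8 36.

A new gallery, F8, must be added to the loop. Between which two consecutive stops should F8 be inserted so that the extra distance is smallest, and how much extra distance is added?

Minimum extra distance: 25 m, inserting F8 between P3 and 00.

Insertion cost between consecutive stops i–j is d(i,F8) + d(F8,j) − d(i,j):
  between 00 and M8: 18 + 32 − 16 = 34
  between M8 and P6: 32 + 38 − 17 = 53
  between P6 and Z7: 38 + 37 − 19 = 56
  between Z7 and M3: 37 + 33 − 26 = 44
  between M3 and P3: 33 + 36 − 11 = 58
  between P3 and 00: 36 + 18 − 29 = 25
Cheapest insertion is between P3 and 00, adding 25.
New total = 118 + 25 = 143.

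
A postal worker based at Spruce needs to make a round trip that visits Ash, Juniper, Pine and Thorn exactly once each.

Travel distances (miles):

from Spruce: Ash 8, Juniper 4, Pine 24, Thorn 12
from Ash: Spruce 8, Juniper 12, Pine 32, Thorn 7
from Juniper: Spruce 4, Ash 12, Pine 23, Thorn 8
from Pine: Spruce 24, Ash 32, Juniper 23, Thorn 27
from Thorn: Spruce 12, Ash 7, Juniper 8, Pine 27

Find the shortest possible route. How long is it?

Spruce - Ash - Juniper - Pine - Thorn - Spruce: 8+12+23+27+12 = 82
Spruce - Ash - Juniper - Thorn - Pine - Spruce: 8+12+8+27+24 = 79
Spruce - Ash - Pine - Juniper - Thorn - Spruce: 8+32+23+8+12 = 83
Spruce - Ash - Pine - Thorn - Juniper - Spruce: 8+32+27+8+4 = 79
Spruce - Ash - Thorn - Juniper - Pine - Spruce: 8+7+8+23+24 = 70
Spruce - Ash - Thorn - Pine - Juniper - Spruce: 8+7+27+23+4 = 69
Spruce - Juniper - Ash - Pine - Thorn - Spruce: 4+12+32+27+12 = 87
Spruce - Juniper - Ash - Thorn - Pine - Spruce: 4+12+7+27+24 = 74
Spruce - Juniper - Pine - Ash - Thorn - Spruce: 4+23+32+7+12 = 78
Spruce - Juniper - Thorn - Ash - Pine - Spruce: 4+8+7+32+24 = 75
Spruce - Pine - Ash - Juniper - Thorn - Spruce: 24+32+12+8+12 = 88
Spruce - Pine - Juniper - Ash - Thorn - Spruce: 24+23+12+7+12 = 78
The minimum is 69.
One optimal route: Spruce → Ash → Thorn → Pine → Juniper → Spruce (or its reverse).

Minimum total distance: 69 miles.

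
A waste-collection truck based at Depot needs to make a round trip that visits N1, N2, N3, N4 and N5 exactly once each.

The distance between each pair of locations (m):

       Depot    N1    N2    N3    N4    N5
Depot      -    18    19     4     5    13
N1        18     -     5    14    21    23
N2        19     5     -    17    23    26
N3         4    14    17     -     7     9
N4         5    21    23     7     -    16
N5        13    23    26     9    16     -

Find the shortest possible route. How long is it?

There are 60 distinct closed tours to check (reversals are equivalent).
Depot→N1→N2→N3→N4→N5→Depot: 18+5+17+7+16+13 = 76
Depot→N1→N2→N3→N5→N4→Depot: 18+5+17+9+16+5 = 70
Depot→N1→N2→N4→N3→N5→Depot: 18+5+23+7+9+13 = 75
Depot→N1→N2→N4→N5→N3→Depot: 18+5+23+16+9+4 = 75
Depot→N1→N2→N5→N3→N4→Depot: 18+5+26+9+7+5 = 70
Depot→N1→N2→N5→N4→N3→Depot: 18+5+26+16+7+4 = 76
Depot→N1→N3→N2→N4→N5→Depot: 18+14+17+23+16+13 = 101
Depot→N1→N3→N2→N5→N4→Depot: 18+14+17+26+16+5 = 96
Depot→N1→N3→N4→N2→N5→Depot: 18+14+7+23+26+13 = 101
Depot→N1→N3→N4→N5→N2→Depot: 18+14+7+16+26+19 = 100
Depot→N1→N3→N5→N2→N4→Depot: 18+14+9+26+23+5 = 95
Depot→N1→N3→N5→N4→N2→Depot: 18+14+9+16+23+19 = 99
Depot→N1→N4→N2→N3→N5→Depot: 18+21+23+17+9+13 = 101
Depot→N1→N4→N2→N5→N3→Depot: 18+21+23+26+9+4 = 101
… (46 more)
Depot→N2→N1→N3→N5→N4→Depot: 19+5+14+9+16+5 = 68  ← best
The minimum is 68.
One optimal route: Depot → N2 → N1 → N3 → N5 → N4 → Depot (or its reverse).

68 m — the shortest possible round trip.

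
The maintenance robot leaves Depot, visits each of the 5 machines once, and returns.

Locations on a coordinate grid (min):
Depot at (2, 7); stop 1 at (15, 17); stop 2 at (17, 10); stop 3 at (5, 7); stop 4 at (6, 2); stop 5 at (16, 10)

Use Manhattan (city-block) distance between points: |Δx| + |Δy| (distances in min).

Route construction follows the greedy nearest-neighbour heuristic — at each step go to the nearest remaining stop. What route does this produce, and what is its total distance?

Total distance 60 min via the nearest-neighbour route Depot → stop 3 → stop 4 → stop 5 → stop 2 → stop 1 → Depot.

Depot → [stop 3:3 / stop 4:9 / stop 5:17 / stop 2:18 / stop 1:23] → stop 3 (3)
stop 3 → [stop 4:6 / stop 5:14 / stop 2:15 / stop 1:20] → stop 4 (6)
stop 4 → [stop 5:18 / stop 2:19 / stop 1:24] → stop 5 (18)
stop 5 → [stop 2:1 / stop 1:8] → stop 2 (1)
stop 2 → [stop 1:9] → stop 1 (9)
Return stop 1→Depot: 23.
Total = 3 + 6 + 18 + 1 + 9 + 23 = 60.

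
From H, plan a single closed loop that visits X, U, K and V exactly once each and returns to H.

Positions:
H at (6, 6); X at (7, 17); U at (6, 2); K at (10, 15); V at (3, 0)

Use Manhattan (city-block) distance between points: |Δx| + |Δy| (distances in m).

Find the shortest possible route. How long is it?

48 m — the shortest possible round trip.

There are 12 distinct closed tours to check (reversals are equivalent).
H → X → U → K → V → H: 12+16+17+22+9 = 76
H → X → U → V → K → H: 12+16+5+22+13 = 68
H → X → K → U → V → H: 12+5+17+5+9 = 48
H → X → K → V → U → H: 12+5+22+5+4 = 48
H → X → V → U → K → H: 12+21+5+17+13 = 68
H → X → V → K → U → H: 12+21+22+17+4 = 76
H → U → X → K → V → H: 4+16+5+22+9 = 56
H → U → X → V → K → H: 4+16+21+22+13 = 76
H → U → K → X → V → H: 4+17+5+21+9 = 56
H → U → V → X → K → H: 4+5+21+5+13 = 48
H → K → X → U → V → H: 13+5+16+5+9 = 48
H → K → U → X → V → H: 13+17+16+21+9 = 76
The minimum is 48.
One optimal route: H → X → K → U → V → H (or its reverse).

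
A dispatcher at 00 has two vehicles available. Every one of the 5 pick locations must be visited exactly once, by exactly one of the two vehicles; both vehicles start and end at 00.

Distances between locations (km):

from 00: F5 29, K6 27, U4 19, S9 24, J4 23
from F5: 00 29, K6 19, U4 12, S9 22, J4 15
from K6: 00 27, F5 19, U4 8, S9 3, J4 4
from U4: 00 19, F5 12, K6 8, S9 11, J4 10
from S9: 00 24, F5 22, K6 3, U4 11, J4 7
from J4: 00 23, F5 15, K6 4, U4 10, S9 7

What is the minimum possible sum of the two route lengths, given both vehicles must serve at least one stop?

Minimum combined distance: 113 km.

Try each way of splitting the stops between the two vehicles (each non-empty) and, for each split, find the best tour for each vehicle:
  {F5} + {K6, U4, S9, J4}: 58 + 60 = 118
  {K6} + {F5, U4, S9, J4}: 54 + 77 = 131
  {F5, K6} + {U4, S9, J4}: 75 + 60 = 135
  {U4} + {F5, K6, S9, J4}: 38 + 75 = 113
  {F5, U4} + {K6, S9, J4}: 60 + 54 = 114
  {K6, U4} + {F5, S9, J4}: 54 + 75 = 129
  … (15 splits in total)
Best: vehicle 1 00 → U4 → 00 = 38; vehicle 2 00 → F5 → J4 → K6 → S9 → 00 = 75; combined 113.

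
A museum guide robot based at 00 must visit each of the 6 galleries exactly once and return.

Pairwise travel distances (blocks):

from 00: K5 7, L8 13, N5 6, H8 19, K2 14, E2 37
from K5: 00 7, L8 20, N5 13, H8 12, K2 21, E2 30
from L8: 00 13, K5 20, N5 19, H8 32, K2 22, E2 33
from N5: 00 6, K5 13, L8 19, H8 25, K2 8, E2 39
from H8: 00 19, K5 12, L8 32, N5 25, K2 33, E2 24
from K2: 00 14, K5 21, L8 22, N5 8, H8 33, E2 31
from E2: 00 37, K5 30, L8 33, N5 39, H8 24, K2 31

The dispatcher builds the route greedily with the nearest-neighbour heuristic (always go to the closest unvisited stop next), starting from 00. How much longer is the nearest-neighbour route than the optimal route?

00: N5=6, K5=7, L8=13, K2=14, H8=19, E2=37 ⇒ N5
N5: K2=8, K5=13, L8=19, H8=25, E2=39 ⇒ K2
K2: K5=21, L8=22, E2=31, H8=33 ⇒ K5
K5: H8=12, L8=20, E2=30 ⇒ H8
H8: E2=24, L8=32 ⇒ E2
E2: L8=33 ⇒ L8
NN route 00 → N5 → K2 → K5 → H8 → E2 → L8 → 00 costs 117.
Optimal: 00 → K5 → H8 → E2 → L8 → K2 → N5 → 00 costs 112 (by enumerating all 360 distinct tours).
Excess = 117 − 112 = 5.

The nearest-neighbour route is 5 blocks longer than optimal.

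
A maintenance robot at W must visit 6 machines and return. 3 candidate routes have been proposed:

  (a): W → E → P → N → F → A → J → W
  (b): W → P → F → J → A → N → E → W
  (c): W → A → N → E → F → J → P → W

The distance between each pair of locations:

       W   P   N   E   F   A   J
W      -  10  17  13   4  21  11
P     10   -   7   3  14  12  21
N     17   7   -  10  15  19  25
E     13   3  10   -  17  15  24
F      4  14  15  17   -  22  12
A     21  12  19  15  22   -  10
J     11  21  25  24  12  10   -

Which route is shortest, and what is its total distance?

(a): 13 + 3 + 7 + 15 + 22 + 10 + 11 = 81
(b): 10 + 14 + 12 + 10 + 19 + 10 + 13 = 88
(c): 21 + 19 + 10 + 17 + 12 + 21 + 10 = 110

81 — (a) is the shortest.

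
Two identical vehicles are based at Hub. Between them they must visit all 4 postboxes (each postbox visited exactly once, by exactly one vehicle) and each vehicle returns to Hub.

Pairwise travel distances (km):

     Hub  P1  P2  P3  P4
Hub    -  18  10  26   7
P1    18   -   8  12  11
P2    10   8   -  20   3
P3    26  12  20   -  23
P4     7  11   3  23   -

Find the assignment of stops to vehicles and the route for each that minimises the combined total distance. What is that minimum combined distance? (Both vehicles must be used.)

There are 2^3 − 1 = 7 ways to divide the 4 stops into two non-empty groups. For each, the best each vehicle can do is its own shortest tour through its group:
  {P1} + {P2, P3, P4}: 36 + 56 = 92
  {P2} + {P1, P3, P4}: 20 + 56 = 76
  {P1, P2} + {P3, P4}: 36 + 56 = 92
  {P3} + {P1, P2, P4}: 52 + 36 = 88
  {P1, P3} + {P2, P4}: 56 + 20 = 76
  {P2, P3} + {P1, P4}: 56 + 36 = 92
  … (7 splits in total)
  {P1, P2, P3} + {P4}: 56 + 14 = 70  ← best
Best: vehicle 1 Hub → P2 → P1 → P3 → Hub = 56; vehicle 2 Hub → P4 → Hub = 14; combined 70.

Minimum combined distance: 70 km.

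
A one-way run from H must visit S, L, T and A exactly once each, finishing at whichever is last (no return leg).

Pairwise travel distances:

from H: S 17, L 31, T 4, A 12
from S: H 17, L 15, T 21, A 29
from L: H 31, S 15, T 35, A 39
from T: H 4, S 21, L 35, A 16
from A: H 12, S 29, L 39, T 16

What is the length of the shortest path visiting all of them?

Shortest open route: 64.

There are 4! = 24 possible orderings.
H - S - L - T - A: 17+15+35+16 = 83
H - S - L - A - T: 17+15+39+16 = 87
H - S - T - L - A: 17+21+35+39 = 112
H - S - T - A - L: 17+21+16+39 = 93
H - S - A - L - T: 17+29+39+35 = 120
H - S - A - T - L: 17+29+16+35 = 97
H - L - S - T - A: 31+15+21+16 = 83
H - L - S - A - T: 31+15+29+16 = 91
H - L - T - S - A: 31+35+21+29 = 116
H - L - T - A - S: 31+35+16+29 = 111
H - L - A - S - T: 31+39+29+21 = 120
H - L - A - T - S: 31+39+16+21 = 107
H - T - S - L - A: 4+21+15+39 = 79
H - T - S - A - L: 4+21+29+39 = 93
… (10 more)
H - T - A - S - L: 4+16+29+15 = 64  ← best
The minimum is 64.
One shortest path: H → T → A → S → L.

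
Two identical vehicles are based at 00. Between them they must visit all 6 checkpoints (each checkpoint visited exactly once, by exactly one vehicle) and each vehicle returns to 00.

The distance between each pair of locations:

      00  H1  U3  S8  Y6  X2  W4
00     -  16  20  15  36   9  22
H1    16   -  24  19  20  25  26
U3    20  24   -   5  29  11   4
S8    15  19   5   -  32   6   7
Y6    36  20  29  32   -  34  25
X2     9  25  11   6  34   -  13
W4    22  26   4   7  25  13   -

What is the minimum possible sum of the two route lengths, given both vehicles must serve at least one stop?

There are 2^5 − 1 = 31 ways to divide the 6 stops into two non-empty groups. For each, the best each vehicle can do is its own shortest tour through its group:
  {H1} + {U3, S8, Y6, X2, W4}: 32 + 85 = 117
  {U3} + {H1, S8, Y6, X2, W4}: 40 + 83 = 123
  {H1, U3} + {S8, Y6, X2, W4}: 60 + 83 = 143
  {S8} + {H1, U3, Y6, X2, W4}: 30 + 85 = 115
  {H1, S8} + {U3, Y6, X2, W4}: 50 + 85 = 135
  {U3, S8} + {H1, Y6, X2, W4}: 40 + 83 = 123
  … (31 splits in total)
  {X2} + {H1, U3, S8, Y6, W4}: 18 + 85 = 103  ← best
Best: vehicle 1 00 → X2 → 00 = 18; vehicle 2 00 → H1 → Y6 → W4 → U3 → S8 → 00 = 85; combined 103.

103 — the smallest possible combined total.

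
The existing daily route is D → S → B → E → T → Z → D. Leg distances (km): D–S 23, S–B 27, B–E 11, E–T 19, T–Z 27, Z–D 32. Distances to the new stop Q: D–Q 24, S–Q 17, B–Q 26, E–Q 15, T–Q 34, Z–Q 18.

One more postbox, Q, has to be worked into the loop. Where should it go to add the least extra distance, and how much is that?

Adding 10 km by placing Q on the Z–D leg.

Insertion cost between consecutive stops i–j is d(i,Q) + d(Q,j) − d(i,j):
  between D and S: 24 + 17 − 23 = 18
  between S and B: 17 + 26 − 27 = 16
  between B and E: 26 + 15 − 11 = 30
  between E and T: 15 + 34 − 19 = 30
  between T and Z: 34 + 18 − 27 = 25
  between Z and D: 18 + 24 − 32 = 10
Cheapest insertion is between Z and D, adding 10.
New total = 139 + 10 = 149.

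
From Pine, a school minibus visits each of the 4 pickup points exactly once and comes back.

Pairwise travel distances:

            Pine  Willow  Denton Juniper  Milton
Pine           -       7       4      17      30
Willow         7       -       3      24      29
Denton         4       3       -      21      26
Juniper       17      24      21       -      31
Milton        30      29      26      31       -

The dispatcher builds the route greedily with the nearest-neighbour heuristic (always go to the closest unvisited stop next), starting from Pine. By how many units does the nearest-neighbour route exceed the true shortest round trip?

8 longer than the optimal tour.

From Pine: Denton=4, Willow=7, Juniper=17, Milton=30 → choose Denton (4).
From Denton: Willow=3, Juniper=21, Milton=26 → choose Willow (3).
From Willow: Juniper=24, Milton=29 → choose Juniper (24).
From Juniper: Milton=31 → choose Milton (31).
NN route Pine → Denton → Willow → Juniper → Milton → Pine costs 92.
Optimal: Pine → Willow → Denton → Milton → Juniper → Pine costs 84 (by enumerating all 12 distinct tours).
Excess = 92 − 84 = 8.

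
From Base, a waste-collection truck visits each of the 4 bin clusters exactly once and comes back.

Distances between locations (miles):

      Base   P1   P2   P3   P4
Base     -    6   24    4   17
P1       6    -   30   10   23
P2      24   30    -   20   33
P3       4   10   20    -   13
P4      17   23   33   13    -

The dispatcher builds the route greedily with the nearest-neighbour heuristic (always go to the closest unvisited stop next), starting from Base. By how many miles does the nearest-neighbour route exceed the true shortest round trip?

Base: P3=4, P1=6, P4=17, P2=24 ⇒ P3
P3: P1=10, P4=13, P2=20 ⇒ P1
P1: P4=23, P2=30 ⇒ P4
P4: P2=33 ⇒ P2
NN route Base → P3 → P1 → P4 → P2 → Base costs 94.
Optimal: Base → P1 → P2 → P3 → P4 → Base costs 86 (by enumerating all 12 distinct tours).
Excess = 94 − 86 = 8.

The nearest-neighbour route is 8 miles longer than optimal.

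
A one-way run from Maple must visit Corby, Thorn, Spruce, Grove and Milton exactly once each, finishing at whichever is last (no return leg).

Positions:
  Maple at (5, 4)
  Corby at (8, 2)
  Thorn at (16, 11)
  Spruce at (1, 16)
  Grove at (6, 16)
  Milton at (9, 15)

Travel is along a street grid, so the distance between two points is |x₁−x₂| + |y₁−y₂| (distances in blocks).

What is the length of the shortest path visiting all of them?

Shortest open route: 42 blocks.

There are 5! = 120 possible orderings.
Maple - Corby - Thorn - Spruce - Grove - Milton: 5+17+20+5+4 = 51
Maple - Corby - Thorn - Spruce - Milton - Grove: 5+17+20+9+4 = 55
Maple - Corby - Thorn - Grove - Spruce - Milton: 5+17+15+5+9 = 51
Maple - Corby - Thorn - Grove - Milton - Spruce: 5+17+15+4+9 = 50
Maple - Corby - Thorn - Milton - Spruce - Grove: 5+17+11+9+5 = 47
Maple - Corby - Thorn - Milton - Grove - Spruce: 5+17+11+4+5 = 42
Maple - Corby - Spruce - Thorn - Grove - Milton: 5+21+20+15+4 = 65
Maple - Corby - Spruce - Thorn - Milton - Grove: 5+21+20+11+4 = 61
Maple - Corby - Spruce - Grove - Thorn - Milton: 5+21+5+15+11 = 57
Maple - Corby - Spruce - Grove - Milton - Thorn: 5+21+5+4+11 = 46
Maple - Corby - Spruce - Milton - Thorn - Grove: 5+21+9+11+15 = 61
Maple - Corby - Spruce - Milton - Grove - Thorn: 5+21+9+4+15 = 54
Maple - Corby - Grove - Thorn - Spruce - Milton: 5+16+15+20+9 = 65
Maple - Corby - Grove - Thorn - Milton - Spruce: 5+16+15+11+9 = 56
… (106 more)
The minimum is 42.
One shortest path: Maple → Corby → Thorn → Milton → Grove → Spruce.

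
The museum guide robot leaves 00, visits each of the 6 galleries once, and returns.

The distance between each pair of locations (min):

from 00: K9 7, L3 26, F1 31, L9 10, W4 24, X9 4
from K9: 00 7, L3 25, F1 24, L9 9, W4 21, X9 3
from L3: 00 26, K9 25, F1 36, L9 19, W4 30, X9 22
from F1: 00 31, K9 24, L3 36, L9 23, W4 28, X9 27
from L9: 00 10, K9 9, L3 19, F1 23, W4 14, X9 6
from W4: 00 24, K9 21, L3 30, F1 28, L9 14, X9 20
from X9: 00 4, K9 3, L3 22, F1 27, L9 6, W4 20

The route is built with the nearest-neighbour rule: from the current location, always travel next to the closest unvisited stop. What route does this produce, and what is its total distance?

120 min along 00 → X9 → K9 → L9 → W4 → F1 → L3 → 00.

00 → [X9:4 / K9:7 / L9:10 / W4:24 / L3:26 / F1:31] → X9 (4)
X9 → [K9:3 / L9:6 / W4:20 / L3:22 / F1:27] → K9 (3)
K9 → [L9:9 / W4:21 / F1:24 / L3:25] → L9 (9)
L9 → [W4:14 / L3:19 / F1:23] → W4 (14)
W4 → [F1:28 / L3:30] → F1 (28)
F1 → [L3:36] → L3 (36)
Return L3→00: 26.
Total = 4 + 3 + 9 + 14 + 28 + 36 + 26 = 120.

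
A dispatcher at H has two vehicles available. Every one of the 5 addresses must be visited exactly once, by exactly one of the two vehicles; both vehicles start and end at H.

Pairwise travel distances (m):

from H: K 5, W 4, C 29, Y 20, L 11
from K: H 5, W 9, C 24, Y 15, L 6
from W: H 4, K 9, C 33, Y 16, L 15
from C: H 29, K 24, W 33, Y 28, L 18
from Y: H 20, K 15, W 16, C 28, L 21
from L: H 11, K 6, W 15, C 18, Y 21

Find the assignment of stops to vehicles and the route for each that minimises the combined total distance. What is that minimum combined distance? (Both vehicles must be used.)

Minimum combined distance: 85 m.

There are 2^4 − 1 = 15 ways to divide the 5 stops into two non-empty groups. For each, the best each vehicle can do is its own shortest tour through its group:
  {K} + {W, C, Y, L}: 10 + 77 = 87
  {W} + {K, C, Y, L}: 8 + 77 = 85
  {K, W} + {C, Y, L}: 18 + 77 = 95
  {C} + {K, W, Y, L}: 58 + 52 = 110
  {K, C} + {W, Y, L}: 58 + 52 = 110
  {W, C} + {K, Y, L}: 66 + 52 = 118
  … (15 splits in total)
Best: vehicle 1 H → W → H = 8; vehicle 2 H → K → Y → C → L → H = 77; combined 85.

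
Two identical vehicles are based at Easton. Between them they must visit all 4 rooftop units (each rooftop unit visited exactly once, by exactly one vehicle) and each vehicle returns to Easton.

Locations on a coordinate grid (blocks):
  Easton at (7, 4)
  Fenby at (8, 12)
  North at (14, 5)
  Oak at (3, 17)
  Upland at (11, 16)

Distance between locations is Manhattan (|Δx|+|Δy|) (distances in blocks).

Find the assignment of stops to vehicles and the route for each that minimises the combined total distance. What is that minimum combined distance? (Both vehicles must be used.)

Check every non-empty split of the stops between the two vehicles; for each half take its own optimal tour:
  {Fenby} + {North, Oak, Upland}: 18 + 48 = 66
  {North} + {Fenby, Oak, Upland}: 16 + 42 = 58
  {Fenby, North} + {Oak, Upland}: 30 + 42 = 72
  {Oak} + {Fenby, North, Upland}: 34 + 38 = 72
  {Fenby, Oak} + {North, Upland}: 36 + 38 = 74
  {North, Oak} + {Fenby, Upland}: 48 + 32 = 80
  … (7 splits in total)
Best: vehicle 1 Easton → North → Easton = 16; vehicle 2 Easton → Fenby → Upland → Oak → Easton = 42; combined 58.

Minimum combined distance: 58 blocks.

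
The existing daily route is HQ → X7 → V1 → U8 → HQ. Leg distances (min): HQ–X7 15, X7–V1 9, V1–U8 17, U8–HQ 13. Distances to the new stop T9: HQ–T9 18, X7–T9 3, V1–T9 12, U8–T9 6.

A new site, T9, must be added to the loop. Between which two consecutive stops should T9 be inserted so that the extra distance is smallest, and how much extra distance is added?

Minimum extra distance: 1 min, inserting T9 between V1 and U8.

Insertion cost between consecutive stops i–j is d(i,T9) + d(T9,j) − d(i,j):
  between HQ and X7: 18 + 3 − 15 = 6
  between X7 and V1: 3 + 12 − 9 = 6
  between V1 and U8: 12 + 6 − 17 = 1
  between U8 and HQ: 6 + 18 − 13 = 11
Cheapest insertion is between V1 and U8, adding 1.
New total = 54 + 1 = 55.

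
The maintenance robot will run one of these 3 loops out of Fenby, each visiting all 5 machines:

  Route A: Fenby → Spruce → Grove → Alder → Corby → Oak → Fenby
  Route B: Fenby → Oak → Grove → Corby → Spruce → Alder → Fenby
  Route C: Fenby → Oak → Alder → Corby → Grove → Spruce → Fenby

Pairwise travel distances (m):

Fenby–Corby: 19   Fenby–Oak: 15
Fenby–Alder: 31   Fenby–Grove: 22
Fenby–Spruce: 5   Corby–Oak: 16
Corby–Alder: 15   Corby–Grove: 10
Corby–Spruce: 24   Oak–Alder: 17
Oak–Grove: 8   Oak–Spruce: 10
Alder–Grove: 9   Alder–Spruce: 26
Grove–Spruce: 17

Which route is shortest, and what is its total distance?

Shortest is Route A, total 77 m.

Route A: 5 + 17 + 9 + 15 + 16 + 15 = 77
Route B: 15 + 8 + 10 + 24 + 26 + 31 = 114
Route C: 15 + 17 + 15 + 10 + 17 + 5 = 79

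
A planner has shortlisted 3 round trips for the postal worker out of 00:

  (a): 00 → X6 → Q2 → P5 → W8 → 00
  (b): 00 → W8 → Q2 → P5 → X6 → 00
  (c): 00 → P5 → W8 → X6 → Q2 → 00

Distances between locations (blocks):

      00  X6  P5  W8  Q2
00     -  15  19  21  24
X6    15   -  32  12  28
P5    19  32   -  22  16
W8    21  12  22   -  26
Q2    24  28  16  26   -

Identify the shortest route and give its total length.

(a): 15 + 28 + 16 + 22 + 21 = 102
(b): 21 + 26 + 16 + 32 + 15 = 110
(c): 19 + 22 + 12 + 28 + 24 = 105

Shortest is (a), total 102 blocks.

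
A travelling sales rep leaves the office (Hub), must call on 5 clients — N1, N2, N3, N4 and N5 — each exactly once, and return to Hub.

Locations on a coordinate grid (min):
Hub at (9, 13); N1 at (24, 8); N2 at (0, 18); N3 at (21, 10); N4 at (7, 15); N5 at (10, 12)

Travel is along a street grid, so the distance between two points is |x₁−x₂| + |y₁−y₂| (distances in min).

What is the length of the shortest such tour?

Minimum total distance: 68 min.

Hub - N1 - N2 - N3 - N4 - N5 - Hub: 20+34+29+19+6+2 = 110
Hub - N1 - N2 - N3 - N5 - N4 - Hub: 20+34+29+13+6+4 = 106
Hub - N1 - N2 - N4 - N3 - N5 - Hub: 20+34+10+19+13+2 = 98
Hub - N1 - N2 - N4 - N5 - N3 - Hub: 20+34+10+6+13+15 = 98
Hub - N1 - N2 - N5 - N3 - N4 - Hub: 20+34+16+13+19+4 = 106
Hub - N1 - N2 - N5 - N4 - N3 - Hub: 20+34+16+6+19+15 = 110
Hub - N1 - N3 - N2 - N4 - N5 - Hub: 20+5+29+10+6+2 = 72
Hub - N1 - N3 - N2 - N5 - N4 - Hub: 20+5+29+16+6+4 = 80
Hub - N1 - N3 - N4 - N2 - N5 - Hub: 20+5+19+10+16+2 = 72
Hub - N1 - N3 - N4 - N5 - N2 - Hub: 20+5+19+6+16+14 = 80
Hub - N1 - N3 - N5 - N2 - N4 - Hub: 20+5+13+16+10+4 = 68
Hub - N1 - N3 - N5 - N4 - N2 - Hub: 20+5+13+6+10+14 = 68
Hub - N1 - N4 - N2 - N3 - N5 - Hub: 20+24+10+29+13+2 = 98
Hub - N1 - N4 - N2 - N5 - N3 - Hub: 20+24+10+16+13+15 = 98
… (46 more)
The minimum is 68.
One optimal route: Hub → N1 → N3 → N5 → N2 → N4 → Hub (or its reverse).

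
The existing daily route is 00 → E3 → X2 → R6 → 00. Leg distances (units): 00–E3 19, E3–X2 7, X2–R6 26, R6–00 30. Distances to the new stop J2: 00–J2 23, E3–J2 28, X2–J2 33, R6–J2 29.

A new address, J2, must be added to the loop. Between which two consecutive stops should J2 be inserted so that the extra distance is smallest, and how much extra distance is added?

Insertion cost between consecutive stops i–j is d(i,J2) + d(J2,j) − d(i,j):
  between 00 and E3: 23 + 28 − 19 = 32
  between E3 and X2: 28 + 33 − 7 = 54
  between X2 and R6: 33 + 29 − 26 = 36
  between R6 and 00: 29 + 23 − 30 = 22
Cheapest insertion is between R6 and 00, adding 22.
New total = 82 + 22 = 104.

Minimum extra distance: 22, inserting J2 between R6 and 00.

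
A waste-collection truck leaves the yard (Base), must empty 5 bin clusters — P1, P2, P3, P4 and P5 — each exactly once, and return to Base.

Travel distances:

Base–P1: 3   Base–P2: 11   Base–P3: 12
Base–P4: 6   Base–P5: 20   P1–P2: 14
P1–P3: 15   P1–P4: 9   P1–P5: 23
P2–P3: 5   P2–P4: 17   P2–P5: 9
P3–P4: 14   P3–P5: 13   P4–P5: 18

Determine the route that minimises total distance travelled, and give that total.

Shortest round trip = 56.

With 5 stops there are 5!/2 = 60 distinct round trips (a route and its reverse cost the same).
Base→P1→P2→P3→P4→P5→Base: 3+14+5+14+18+20 = 74
Base→P1→P2→P3→P5→P4→Base: 3+14+5+13+18+6 = 59
Base→P1→P2→P4→P3→P5→Base: 3+14+17+14+13+20 = 81
Base→P1→P2→P4→P5→P3→Base: 3+14+17+18+13+12 = 77
Base→P1→P2→P5→P3→P4→Base: 3+14+9+13+14+6 = 59
Base→P1→P2→P5→P4→P3→Base: 3+14+9+18+14+12 = 70
Base→P1→P3→P2→P4→P5→Base: 3+15+5+17+18+20 = 78
Base→P1→P3→P2→P5→P4→Base: 3+15+5+9+18+6 = 56
Base→P1→P3→P4→P2→P5→Base: 3+15+14+17+9+20 = 78
Base→P1→P3→P4→P5→P2→Base: 3+15+14+18+9+11 = 70
Base→P1→P3→P5→P2→P4→Base: 3+15+13+9+17+6 = 63
Base→P1→P3→P5→P4→P2→Base: 3+15+13+18+17+11 = 77
Base→P1→P4→P2→P3→P5→Base: 3+9+17+5+13+20 = 67
Base→P1→P4→P2→P5→P3→Base: 3+9+17+9+13+12 = 63
… (46 more)
The minimum is 56.
One optimal route: Base → P1 → P3 → P2 → P5 → P4 → Base (or its reverse).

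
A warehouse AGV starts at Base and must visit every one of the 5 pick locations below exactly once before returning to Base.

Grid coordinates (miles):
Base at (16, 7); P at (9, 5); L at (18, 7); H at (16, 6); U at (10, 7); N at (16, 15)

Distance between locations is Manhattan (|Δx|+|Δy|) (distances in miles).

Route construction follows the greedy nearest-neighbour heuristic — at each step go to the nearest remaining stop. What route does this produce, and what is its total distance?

From Base: distances to unvisited — H=1, L=2, U=6, N=8, P=9. Nearest is H (1).
From H: distances to unvisited — L=3, U=7, P=8, N=9. Nearest is L (3).
From L: distances to unvisited — U=8, N=10, P=11. Nearest is U (8).
From U: distances to unvisited — P=3, N=14. Nearest is P (3).
From P: distances to unvisited — N=17. Nearest is N (17).
Return N→Base: 8.
Total = 1 + 3 + 8 + 3 + 17 + 8 = 40.

40 miles along Base → H → L → U → P → N → Base.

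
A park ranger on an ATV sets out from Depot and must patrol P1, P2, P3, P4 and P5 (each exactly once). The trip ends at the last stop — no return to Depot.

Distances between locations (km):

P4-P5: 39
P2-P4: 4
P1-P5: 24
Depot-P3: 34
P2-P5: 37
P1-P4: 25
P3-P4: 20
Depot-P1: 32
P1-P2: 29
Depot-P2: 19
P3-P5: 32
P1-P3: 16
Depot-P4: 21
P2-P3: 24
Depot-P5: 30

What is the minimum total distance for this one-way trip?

Minimum one-way distance = 83 km.

There are 5! = 120 possible orderings.
Depot → P1 → P2 → P3 → P4 → P5: 32+29+24+20+39 = 144
Depot → P1 → P2 → P3 → P5 → P4: 32+29+24+32+39 = 156
Depot → P1 → P2 → P4 → P3 → P5: 32+29+4+20+32 = 117
Depot → P1 → P2 → P4 → P5 → P3: 32+29+4+39+32 = 136
Depot → P1 → P2 → P5 → P3 → P4: 32+29+37+32+20 = 150
Depot → P1 → P2 → P5 → P4 → P3: 32+29+37+39+20 = 157
Depot → P1 → P3 → P2 → P4 → P5: 32+16+24+4+39 = 115
Depot → P1 → P3 → P2 → P5 → P4: 32+16+24+37+39 = 148
Depot → P1 → P3 → P4 → P2 → P5: 32+16+20+4+37 = 109
Depot → P1 → P3 → P4 → P5 → P2: 32+16+20+39+37 = 144
Depot → P1 → P3 → P5 → P2 → P4: 32+16+32+37+4 = 121
Depot → P1 → P3 → P5 → P4 → P2: 32+16+32+39+4 = 123
Depot → P1 → P4 → P2 → P3 → P5: 32+25+4+24+32 = 117
Depot → P1 → P4 → P2 → P5 → P3: 32+25+4+37+32 = 130
… (106 more)
Depot → P2 → P4 → P3 → P1 → P5: 19+4+20+16+24 = 83  ← best
The minimum is 83.
One shortest path: Depot → P2 → P4 → P3 → P1 → P5.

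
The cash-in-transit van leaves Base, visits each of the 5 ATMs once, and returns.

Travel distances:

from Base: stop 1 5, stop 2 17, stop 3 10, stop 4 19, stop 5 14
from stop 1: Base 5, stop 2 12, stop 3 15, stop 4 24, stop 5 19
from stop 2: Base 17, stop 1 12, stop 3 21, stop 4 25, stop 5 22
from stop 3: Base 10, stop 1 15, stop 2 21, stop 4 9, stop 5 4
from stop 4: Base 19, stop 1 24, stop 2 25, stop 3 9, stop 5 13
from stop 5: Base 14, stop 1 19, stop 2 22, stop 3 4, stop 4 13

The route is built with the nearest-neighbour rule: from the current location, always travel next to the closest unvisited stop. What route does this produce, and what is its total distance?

Total distance 74 via the nearest-neighbour route Base → stop 1 → stop 2 → stop 3 → stop 5 → stop 4 → Base.

At Base the remaining stops are stop 1 5, stop 3 10, stop 5 14, stop 2 17, stop 4 19; go to stop 1.
At stop 1 the remaining stops are stop 2 12, stop 3 15, stop 5 19, stop 4 24; go to stop 2.
At stop 2 the remaining stops are stop 3 21, stop 5 22, stop 4 25; go to stop 3.
At stop 3 the remaining stops are stop 5 4, stop 4 9; go to stop 5.
At stop 5 the remaining stops are stop 4 13; go to stop 4.
Return stop 4→Base: 19.
Total = 5 + 12 + 21 + 4 + 13 + 19 = 74.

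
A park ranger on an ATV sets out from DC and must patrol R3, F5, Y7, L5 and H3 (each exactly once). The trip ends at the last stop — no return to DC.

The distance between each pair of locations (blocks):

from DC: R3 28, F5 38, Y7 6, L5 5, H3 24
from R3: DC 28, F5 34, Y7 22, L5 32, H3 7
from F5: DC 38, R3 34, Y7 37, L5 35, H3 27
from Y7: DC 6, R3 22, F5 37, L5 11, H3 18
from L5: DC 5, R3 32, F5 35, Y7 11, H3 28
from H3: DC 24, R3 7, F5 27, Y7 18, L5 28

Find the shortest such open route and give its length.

There are 5! = 120 possible orderings.
DC → R3 → F5 → Y7 → L5 → H3: 28+34+37+11+28 = 138
DC → R3 → F5 → Y7 → H3 → L5: 28+34+37+18+28 = 145
DC → R3 → F5 → L5 → Y7 → H3: 28+34+35+11+18 = 126
DC → R3 → F5 → L5 → H3 → Y7: 28+34+35+28+18 = 143
DC → R3 → F5 → H3 → Y7 → L5: 28+34+27+18+11 = 118
DC → R3 → F5 → H3 → L5 → Y7: 28+34+27+28+11 = 128
DC → R3 → Y7 → F5 → L5 → H3: 28+22+37+35+28 = 150
DC → R3 → Y7 → F5 → H3 → L5: 28+22+37+27+28 = 142
DC → R3 → Y7 → L5 → F5 → H3: 28+22+11+35+27 = 123
DC → R3 → Y7 → L5 → H3 → F5: 28+22+11+28+27 = 116
DC → R3 → Y7 → H3 → F5 → L5: 28+22+18+27+35 = 130
DC → R3 → Y7 → H3 → L5 → F5: 28+22+18+28+35 = 131
DC → R3 → L5 → F5 → Y7 → H3: 28+32+35+37+18 = 150
DC → R3 → L5 → F5 → H3 → Y7: 28+32+35+27+18 = 140
… (106 more)
DC → L5 → Y7 → R3 → H3 → F5: 5+11+22+7+27 = 72  ← best
The minimum is 72.
One shortest path: DC → L5 → Y7 → R3 → H3 → F5.

72 blocks — the minimum one-way total.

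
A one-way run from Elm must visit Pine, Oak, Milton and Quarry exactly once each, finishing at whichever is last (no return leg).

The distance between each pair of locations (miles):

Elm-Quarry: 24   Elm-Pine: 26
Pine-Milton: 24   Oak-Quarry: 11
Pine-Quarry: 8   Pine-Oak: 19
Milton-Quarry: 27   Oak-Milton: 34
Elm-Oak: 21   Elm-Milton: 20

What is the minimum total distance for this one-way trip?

Shortest open route: 63 miles.

There are 4! = 24 possible orderings.
Elm→Pine→Oak→Milton→Quarry: 26+19+34+27 = 106
Elm→Pine→Oak→Quarry→Milton: 26+19+11+27 = 83
Elm→Pine→Milton→Oak→Quarry: 26+24+34+11 = 95
Elm→Pine→Milton→Quarry→Oak: 26+24+27+11 = 88
Elm→Pine→Quarry→Oak→Milton: 26+8+11+34 = 79
Elm→Pine→Quarry→Milton→Oak: 26+8+27+34 = 95
Elm→Oak→Pine→Milton→Quarry: 21+19+24+27 = 91
Elm→Oak→Pine→Quarry→Milton: 21+19+8+27 = 75
Elm→Oak→Milton→Pine→Quarry: 21+34+24+8 = 87
Elm→Oak→Milton→Quarry→Pine: 21+34+27+8 = 90
Elm→Oak→Quarry→Pine→Milton: 21+11+8+24 = 64
Elm→Oak→Quarry→Milton→Pine: 21+11+27+24 = 83
Elm→Milton→Pine→Oak→Quarry: 20+24+19+11 = 74
Elm→Milton→Pine→Quarry→Oak: 20+24+8+11 = 63
… (10 more)
The minimum is 63.
One shortest path: Elm → Milton → Pine → Quarry → Oak.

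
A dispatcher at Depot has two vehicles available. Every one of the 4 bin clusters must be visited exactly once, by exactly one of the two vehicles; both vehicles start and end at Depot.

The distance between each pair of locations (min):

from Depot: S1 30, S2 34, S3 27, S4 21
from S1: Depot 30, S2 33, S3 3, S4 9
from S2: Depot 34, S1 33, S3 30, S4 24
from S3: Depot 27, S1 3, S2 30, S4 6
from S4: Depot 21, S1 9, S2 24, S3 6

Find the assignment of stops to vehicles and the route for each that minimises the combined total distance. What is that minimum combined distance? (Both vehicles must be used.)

Minimum combined distance: 128 min.

Check every non-empty split of the stops between the two vehicles; for each half take its own optimal tour:
  {S1} + {S2, S3, S4}: 60 + 91 = 151
  {S2} + {S1, S3, S4}: 68 + 60 = 128
  {S1, S2} + {S3, S4}: 97 + 54 = 151
  {S3} + {S1, S2, S4}: 54 + 97 = 151
  {S1, S3} + {S2, S4}: 60 + 79 = 139
  {S2, S3} + {S1, S4}: 91 + 60 = 151
  … (7 splits in total)
Best: vehicle 1 Depot → S2 → Depot = 68; vehicle 2 Depot → S1 → S3 → S4 → Depot = 60; combined 128.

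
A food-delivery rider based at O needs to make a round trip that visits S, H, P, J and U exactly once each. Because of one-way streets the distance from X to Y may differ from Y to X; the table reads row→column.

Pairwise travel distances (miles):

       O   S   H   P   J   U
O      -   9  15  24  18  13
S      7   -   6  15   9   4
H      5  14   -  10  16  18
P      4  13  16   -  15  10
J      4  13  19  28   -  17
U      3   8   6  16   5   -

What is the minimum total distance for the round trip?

Shortest round trip = 44 miles.

O-S-H-P-J-U-O: 9+6+10+15+17+3 = 60
O-S-H-P-U-J-O: 9+6+10+10+5+4 = 44
O-S-H-J-P-U-O: 9+6+16+28+10+3 = 72
O-S-H-J-U-P-O: 9+6+16+17+16+4 = 68
O-S-H-U-P-J-O: 9+6+18+16+15+4 = 68
O-S-H-U-J-P-O: 9+6+18+5+28+4 = 70
O-S-P-H-J-U-O: 9+15+16+16+17+3 = 76
O-S-P-H-U-J-O: 9+15+16+18+5+4 = 67
O-S-P-J-H-U-O: 9+15+15+19+18+3 = 79
O-S-P-J-U-H-O: 9+15+15+17+6+5 = 67
O-S-P-U-H-J-O: 9+15+10+6+16+4 = 60
O-S-P-U-J-H-O: 9+15+10+5+19+5 = 63
O-S-J-H-P-U-O: 9+9+19+10+10+3 = 60
O-S-J-H-U-P-O: 9+9+19+18+16+4 = 75
… (106 more)
The minimum is 44.
One optimal route: O → S → H → P → U → J → O.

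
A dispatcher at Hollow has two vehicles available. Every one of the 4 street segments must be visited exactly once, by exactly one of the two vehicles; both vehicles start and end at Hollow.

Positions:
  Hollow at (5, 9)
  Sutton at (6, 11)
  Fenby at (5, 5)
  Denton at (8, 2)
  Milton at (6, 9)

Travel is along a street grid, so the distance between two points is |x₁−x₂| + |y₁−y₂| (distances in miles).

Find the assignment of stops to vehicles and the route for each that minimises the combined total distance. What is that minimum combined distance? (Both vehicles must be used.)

There are 2^3 − 1 = 7 ways to divide the 4 stops into two non-empty groups. For each, the best each vehicle can do is its own shortest tour through its group:
  {Sutton} + {Fenby, Denton, Milton}: 6 + 20 = 26
  {Fenby} + {Sutton, Denton, Milton}: 8 + 24 = 32
  {Sutton, Fenby} + {Denton, Milton}: 14 + 20 = 34
  {Denton} + {Sutton, Fenby, Milton}: 20 + 14 = 34
  {Sutton, Denton} + {Fenby, Milton}: 24 + 10 = 34
  {Fenby, Denton} + {Sutton, Milton}: 20 + 6 = 26
  … (7 splits in total)
Best: vehicle 1 Hollow → Sutton → Hollow = 6; vehicle 2 Hollow → Fenby → Denton → Milton → Hollow = 20; combined 26.

26 miles — the smallest possible combined total.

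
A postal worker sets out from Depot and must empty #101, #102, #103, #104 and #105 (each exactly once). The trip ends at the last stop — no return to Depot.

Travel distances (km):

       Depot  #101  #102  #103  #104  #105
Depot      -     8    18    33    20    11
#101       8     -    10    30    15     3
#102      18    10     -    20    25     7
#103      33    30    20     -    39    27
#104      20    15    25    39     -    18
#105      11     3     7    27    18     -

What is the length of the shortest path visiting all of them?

Shortest open route: 65 km.

There are 5! = 120 possible orderings.
Depot - #101 - #102 - #103 - #104 - #105: 8+10+20+39+18 = 95
Depot - #101 - #102 - #103 - #105 - #104: 8+10+20+27+18 = 83
Depot - #101 - #102 - #104 - #103 - #105: 8+10+25+39+27 = 109
Depot - #101 - #102 - #104 - #105 - #103: 8+10+25+18+27 = 88
Depot - #101 - #102 - #105 - #103 - #104: 8+10+7+27+39 = 91
Depot - #101 - #102 - #105 - #104 - #103: 8+10+7+18+39 = 82
Depot - #101 - #103 - #102 - #104 - #105: 8+30+20+25+18 = 101
Depot - #101 - #103 - #102 - #105 - #104: 8+30+20+7+18 = 83
Depot - #101 - #103 - #104 - #102 - #105: 8+30+39+25+7 = 109
Depot - #101 - #103 - #104 - #105 - #102: 8+30+39+18+7 = 102
Depot - #101 - #103 - #105 - #102 - #104: 8+30+27+7+25 = 97
Depot - #101 - #103 - #105 - #104 - #102: 8+30+27+18+25 = 108
Depot - #101 - #104 - #102 - #103 - #105: 8+15+25+20+27 = 95
Depot - #101 - #104 - #102 - #105 - #103: 8+15+25+7+27 = 82
… (106 more)
Depot - #104 - #101 - #105 - #102 - #103: 20+15+3+7+20 = 65  ← best
The minimum is 65.
One shortest path: Depot → #104 → #101 → #105 → #102 → #103.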